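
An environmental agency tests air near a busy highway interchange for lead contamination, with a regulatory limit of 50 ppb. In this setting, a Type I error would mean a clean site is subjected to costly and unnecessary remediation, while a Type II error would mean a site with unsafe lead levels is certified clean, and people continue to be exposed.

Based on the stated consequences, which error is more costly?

Type II error

The Type II consequence (a site with unsafe lead levels is certified clean, and people continue to be exposed) is more severe than the Type I consequence (a clean site is subjected to costly and unnecessary remediation).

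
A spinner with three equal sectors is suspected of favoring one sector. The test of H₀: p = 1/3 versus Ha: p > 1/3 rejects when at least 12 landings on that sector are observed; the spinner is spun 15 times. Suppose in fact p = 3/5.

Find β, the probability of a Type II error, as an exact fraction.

27755679248/30517578125

A Type II error is failing to reject when Ha holds: with p = 3/5, β = P(Y ≤ 11).
Equivalently, β = 1 − P(Y ≥ 12) = 27755679248/30517578125.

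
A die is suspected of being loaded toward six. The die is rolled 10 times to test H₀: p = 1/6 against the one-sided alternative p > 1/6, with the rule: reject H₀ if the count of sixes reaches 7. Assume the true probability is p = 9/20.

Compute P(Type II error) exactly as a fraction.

2298892939321/2560000000000

A Type II error is failing to reject when Ha holds: with p = 9/20, β = P(Y ≤ 6).
Adding the binomial probabilities P(Y=0)+…+P(Y=6) at p = 9/20 gives 2298892939321/2560000000000.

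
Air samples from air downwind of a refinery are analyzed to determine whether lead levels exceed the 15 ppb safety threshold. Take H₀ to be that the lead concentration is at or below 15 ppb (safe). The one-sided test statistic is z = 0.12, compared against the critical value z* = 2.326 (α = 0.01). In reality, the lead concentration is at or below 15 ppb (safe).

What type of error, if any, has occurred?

Since z = 0.12 ≤ z* = 2.326, H₀ is not rejected.
H₀ is true (actually the lead concentration is at or below 15 ppb (safe)).
The decision matches the true state — no error.

No error — this is a correct decision.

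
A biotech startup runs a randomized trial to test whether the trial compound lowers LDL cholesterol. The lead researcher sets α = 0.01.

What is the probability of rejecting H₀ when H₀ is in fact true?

The significance level α is, by definition, the probability of a Type I error — P(reject H₀ | H₀ true).

0.01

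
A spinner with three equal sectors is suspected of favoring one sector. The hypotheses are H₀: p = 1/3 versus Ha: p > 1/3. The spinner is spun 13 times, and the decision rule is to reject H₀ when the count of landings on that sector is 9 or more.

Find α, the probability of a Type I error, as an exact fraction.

Under H₀, S ~ Binomial(13, 1/3), and α = P(S ≥ 9).
Summing C(13,j)(1/3)^j(2/3)^{13−j} for j = 9,…,13 gives 521/59049.

521/59049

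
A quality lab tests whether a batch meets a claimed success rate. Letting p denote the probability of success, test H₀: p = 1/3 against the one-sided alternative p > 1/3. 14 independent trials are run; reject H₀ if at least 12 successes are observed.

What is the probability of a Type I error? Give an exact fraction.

Under H₀, X ~ Binomial(14, 1/3), and α = P(X ≥ 12).
Summing C(14,j)(1/3)^j(2/3)^{14−j} for j = 12,…,14 gives 131/1594323.

131/1594323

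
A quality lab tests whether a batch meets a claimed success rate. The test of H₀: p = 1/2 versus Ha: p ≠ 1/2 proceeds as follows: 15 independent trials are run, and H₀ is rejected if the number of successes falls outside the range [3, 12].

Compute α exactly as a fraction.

α = P(S ≤ 2 or S ≥ 13 | p = 1/2), S ~ Binomial(15, 1/2).
The two tails are symmetric, so α = 2·(1 + 15 + 105)/2^15 = 242/32768 = 121/16384.

121/16384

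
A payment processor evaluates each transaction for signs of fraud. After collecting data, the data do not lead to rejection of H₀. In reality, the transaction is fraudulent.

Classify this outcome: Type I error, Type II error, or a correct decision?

The conventional null hypothesis here is that the transaction is legitimate.
H₀ was not rejected, but H₀ is actually false.
Failing to reject a false null hypothesis is a Type II error (false negative).

Type II error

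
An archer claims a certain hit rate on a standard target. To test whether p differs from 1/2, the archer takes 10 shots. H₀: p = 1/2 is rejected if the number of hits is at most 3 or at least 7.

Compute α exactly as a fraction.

11/32

Under H₀, S ~ Binomial(10, 1/2); α is the probability of landing in either tail, P(S ≤ 3) + P(S ≥ 7).
Each tail has probability (1 + 10 + 45 + 120)/1024; doubling gives α = 352/1024 = 11/32.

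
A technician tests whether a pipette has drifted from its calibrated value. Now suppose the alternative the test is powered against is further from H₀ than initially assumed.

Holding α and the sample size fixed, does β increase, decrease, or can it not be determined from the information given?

It decreases.

The further the true parameter sits from the null value, the more of the Ha sampling distribution falls in the rejection region.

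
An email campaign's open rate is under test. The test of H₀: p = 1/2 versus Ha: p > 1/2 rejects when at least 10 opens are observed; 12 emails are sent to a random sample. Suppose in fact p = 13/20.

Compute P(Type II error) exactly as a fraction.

695265215827749/819200000000000

β = P(fail to reject H₀ | Ha true) = P(X ≤ 9 | p = 13/20), X ~ Binomial(12, 13/20).
Equivalently, β = 1 − P(X ≥ 10) = 695265215827749/819200000000000.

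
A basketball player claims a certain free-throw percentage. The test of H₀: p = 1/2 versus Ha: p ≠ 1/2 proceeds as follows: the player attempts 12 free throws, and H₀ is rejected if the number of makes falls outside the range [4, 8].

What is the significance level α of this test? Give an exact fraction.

299/2048

The significance level is the null-hypothesis probability of the rejection region {≤3} ∪ {≥9}.
By symmetry, α = 2·P(S ≤ 3) = 2·(1 + 12 + 66 + 220)/4096 = 598/4096 = 299/2048.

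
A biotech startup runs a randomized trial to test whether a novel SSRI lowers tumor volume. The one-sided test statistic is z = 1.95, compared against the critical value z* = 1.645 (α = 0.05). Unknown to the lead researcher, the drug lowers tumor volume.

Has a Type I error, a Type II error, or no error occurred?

No error (correct decision).

The conventional null hypothesis is that the drug has no effect on tumor volume.
Since z = 1.95 > z* = 1.645, H₀ is rejected.
H₀ is false (actually the drug lowers tumor volume).
The decision matches the true state — no error.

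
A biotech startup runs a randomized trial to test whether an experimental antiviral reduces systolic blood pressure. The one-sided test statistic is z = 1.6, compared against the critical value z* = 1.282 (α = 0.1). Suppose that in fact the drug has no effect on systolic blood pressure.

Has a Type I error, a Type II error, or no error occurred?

Type I error

The conventional null hypothesis is that the drug has no effect on systolic blood pressure.
Since z = 1.6 > z* = 1.282, H₀ is rejected.
H₀ is true (actually the drug has no effect on systolic blood pressure).
Rejecting a true H₀ is a Type I error.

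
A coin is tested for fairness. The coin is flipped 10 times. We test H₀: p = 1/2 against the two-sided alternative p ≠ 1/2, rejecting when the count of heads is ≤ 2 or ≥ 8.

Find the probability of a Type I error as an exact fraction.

7/64

The significance level is the null-hypothesis probability of the rejection region {≤2} ∪ {≥8}.
By symmetry, α = 2·P(S ≤ 2) = 2·(1 + 10 + 45)/1024 = 112/1024 = 7/64.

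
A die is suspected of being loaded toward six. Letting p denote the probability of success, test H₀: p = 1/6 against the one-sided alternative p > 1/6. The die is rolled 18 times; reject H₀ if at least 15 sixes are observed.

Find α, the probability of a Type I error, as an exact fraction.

The Type I error probability is α = P(K ≥ 15) computed under H₀, where K ~ Binomial(18, 1/6).
P(K ≥ 15) = Σ_{j=15}^{18} C(18,j)·(1/6)^j·(5/6)^{18-j} = 26479/25389989167104.

26479/25389989167104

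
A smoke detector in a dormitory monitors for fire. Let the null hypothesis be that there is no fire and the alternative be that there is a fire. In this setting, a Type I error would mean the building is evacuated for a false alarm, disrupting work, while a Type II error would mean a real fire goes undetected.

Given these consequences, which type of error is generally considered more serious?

Type II error

The Type II consequence (a real fire goes undetected) is more severe than the Type I consequence (the building is evacuated for a false alarm, disrupting work).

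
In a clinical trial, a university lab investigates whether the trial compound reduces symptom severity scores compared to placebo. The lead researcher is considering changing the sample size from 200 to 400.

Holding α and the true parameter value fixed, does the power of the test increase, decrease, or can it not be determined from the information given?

A larger sample reduces the standard error, pulling the sampling distribution under Ha further from the non-rejection region.
Since power = 1 − β and β decreases, power increases.

It increases.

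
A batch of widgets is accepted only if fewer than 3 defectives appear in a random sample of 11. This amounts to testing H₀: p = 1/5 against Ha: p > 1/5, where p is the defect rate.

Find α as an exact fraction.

α = P(reject H₀ | H₀ true) = P(S ≥ 3 | p = 1/5), S ~ Binomial(11, 1/5).
Computing the lower-tail complement: 1 − 6029312/9765625 = 3736313/9765625.

3736313/9765625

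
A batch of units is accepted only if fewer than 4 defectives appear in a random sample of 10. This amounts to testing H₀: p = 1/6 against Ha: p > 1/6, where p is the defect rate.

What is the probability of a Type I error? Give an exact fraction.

29279/419904

α = P(reject H₀ | H₀ true) = P(Y ≥ 4 | p = 1/6), Y ~ Binomial(10, 1/6).
α = 1 − P(Y ≤ 3) = 1 − 390625/419904 = 29279/419904.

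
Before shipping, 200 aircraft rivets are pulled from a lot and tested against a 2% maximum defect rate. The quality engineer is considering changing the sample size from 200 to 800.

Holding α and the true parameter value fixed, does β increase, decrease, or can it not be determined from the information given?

It decreases.

Increasing n separates the H₀ and Ha sampling distributions, so under Ha fewer outcomes land in the acceptance region.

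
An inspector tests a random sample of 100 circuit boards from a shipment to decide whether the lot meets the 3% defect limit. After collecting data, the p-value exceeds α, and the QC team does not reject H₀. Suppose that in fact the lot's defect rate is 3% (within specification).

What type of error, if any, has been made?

Neither — the decision is correct.

The conventional null hypothesis here is that the lot's defect rate is 3% (within specification).
The test retained a true H₀ — the decision matches the true state.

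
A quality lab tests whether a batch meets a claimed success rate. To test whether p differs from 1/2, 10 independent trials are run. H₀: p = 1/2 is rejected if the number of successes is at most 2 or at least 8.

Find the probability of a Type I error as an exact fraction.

7/64

α = P(Y ≤ 2 or Y ≥ 8 | p = 1/2), Y ~ Binomial(10, 1/2).
By symmetry, α = 2·P(Y ≤ 2) = 2·(1 + 10 + 45)/1024 = 112/1024 = 7/64.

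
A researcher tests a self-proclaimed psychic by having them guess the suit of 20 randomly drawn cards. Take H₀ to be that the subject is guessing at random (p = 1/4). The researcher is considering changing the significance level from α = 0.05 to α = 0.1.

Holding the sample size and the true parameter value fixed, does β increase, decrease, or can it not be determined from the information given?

A larger α widens the rejection region, so when the alternative is true more outcomes lead to rejection — failing to reject becomes less likely.

It decreases.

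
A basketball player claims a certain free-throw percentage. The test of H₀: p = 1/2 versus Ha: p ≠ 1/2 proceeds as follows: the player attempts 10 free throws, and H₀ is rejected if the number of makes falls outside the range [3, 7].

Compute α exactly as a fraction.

The significance level is the null-hypothesis probability of the rejection region {≤2} ∪ {≥8}.
By symmetry, α = 2·P(S ≤ 2) = 2·(1 + 10 + 45)/1024 = 112/1024 = 7/64.

7/64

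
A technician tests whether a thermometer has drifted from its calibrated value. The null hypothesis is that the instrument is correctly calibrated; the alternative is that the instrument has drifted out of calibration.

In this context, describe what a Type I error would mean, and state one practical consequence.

A Type I error is rejecting H₀ when H₀ is true.
Here that means pulling the instrument for recalibration when actually the instrument is correctly calibrated.

A Type I error would mean concluding that the instrument has drifted out of calibration when in fact the instrument is correctly calibrated. Consequence: a properly working instrument is taken offline unnecessarily.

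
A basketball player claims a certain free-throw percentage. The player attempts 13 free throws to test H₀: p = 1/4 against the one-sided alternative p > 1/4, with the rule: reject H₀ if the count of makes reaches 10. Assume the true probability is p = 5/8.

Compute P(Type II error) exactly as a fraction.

Under the alternative p = 5/8, S ~ Binomial(13, 5/8); β is the probability the test does not reject, P(S < 10).
Summing C(13,j)·(5/8)^j·(3/8)^{13-j} for j = 0..9 gives 107331531597/137438953472.

107331531597/137438953472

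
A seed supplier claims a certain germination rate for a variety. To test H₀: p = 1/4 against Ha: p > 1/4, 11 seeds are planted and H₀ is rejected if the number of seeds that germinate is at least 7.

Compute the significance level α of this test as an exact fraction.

15857/2097152

The Type I error probability is α = P(Y ≥ 7) computed under H₀, where Y ~ Binomial(11, 1/4).
Summing C(11,j)(1/4)^j(3/4)^{11−j} for j = 7,…,11 gives 15857/2097152.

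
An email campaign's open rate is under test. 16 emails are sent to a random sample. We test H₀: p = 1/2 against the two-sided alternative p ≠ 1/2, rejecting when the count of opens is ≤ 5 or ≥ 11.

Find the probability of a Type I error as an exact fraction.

α = P(X ≤ 5 or X ≥ 11 | p = 1/2), X ~ Binomial(16, 1/2).
By symmetry, α = 2·P(X ≤ 5) = 2·(1 + 16 + 120 + 560 + 1820 + 4368)/65536 = 13770/65536 = 6885/32768.

6885/32768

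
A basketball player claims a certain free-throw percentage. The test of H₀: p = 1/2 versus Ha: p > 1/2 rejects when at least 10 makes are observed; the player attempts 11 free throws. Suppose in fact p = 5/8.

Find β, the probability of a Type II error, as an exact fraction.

β = P(fail to reject H₀ | Ha true) = P(S ≤ 9 | p = 5/8), S ~ Binomial(11, 5/8).
Adding the binomial probabilities P(S=0)+…+P(S=9) at p = 5/8 gives 4109420421/4294967296.

4109420421/4294967296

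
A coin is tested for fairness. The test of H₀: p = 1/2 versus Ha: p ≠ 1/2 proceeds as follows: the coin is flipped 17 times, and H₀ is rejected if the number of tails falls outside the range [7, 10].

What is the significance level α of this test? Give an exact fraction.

10889/32768

The significance level is the null-hypothesis probability of the rejection region {≤6} ∪ {≥11}.
By symmetry, α = 2·P(X ≤ 6) = 2·(1 + 17 + 136 + 680 + 2380 + 6188 + 12376)/131072 = 43556/131072 = 10889/32768.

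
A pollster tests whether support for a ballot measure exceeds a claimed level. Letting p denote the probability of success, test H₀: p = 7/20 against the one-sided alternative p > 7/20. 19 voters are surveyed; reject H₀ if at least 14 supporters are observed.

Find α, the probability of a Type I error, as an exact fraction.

α = P(reject H₀ | H₀ true) = P(Y ≥ 14 | p = 7/20), with Y ~ Binomial(19, 7/20).
P(Y ≥ 14) = Σ_{j=14}^{19} C(19,j)·(7/20)^j·(13/20)^{19-j} = 441451161257878012297/655360000000000000000000.

441451161257878012297/655360000000000000000000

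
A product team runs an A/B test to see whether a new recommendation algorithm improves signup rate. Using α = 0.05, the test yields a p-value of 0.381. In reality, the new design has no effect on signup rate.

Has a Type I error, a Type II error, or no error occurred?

No error — this is a correct decision.

The conventional null hypothesis is that the new design has no effect on signup rate.
Since p = 0.381 ≥ α = 0.05, H₀ is not rejected.
H₀ is true (actually the new design has no effect on signup rate).
The decision matches the true state — no error.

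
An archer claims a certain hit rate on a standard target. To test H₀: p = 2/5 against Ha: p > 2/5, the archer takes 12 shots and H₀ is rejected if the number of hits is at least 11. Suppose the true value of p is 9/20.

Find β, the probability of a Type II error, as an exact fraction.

β = P(fail to reject H₀ | Ha true) = P(Y ≤ 10 | p = 9/20), Y ~ Binomial(12, 9/20).
Adding the binomial probabilities P(Y=0)+…+P(Y=10) at p = 9/20 gives 4091575270595131/4096000000000000.

4091575270595131/4096000000000000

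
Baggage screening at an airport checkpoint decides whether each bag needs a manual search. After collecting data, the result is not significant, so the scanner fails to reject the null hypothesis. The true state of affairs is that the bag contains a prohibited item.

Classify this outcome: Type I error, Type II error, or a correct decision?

The conventional null hypothesis here is that the bag contains no prohibited items.
H₀ was not rejected, but H₀ is actually false.
Failing to reject a false null hypothesis is a Type II error (false negative).

Type II error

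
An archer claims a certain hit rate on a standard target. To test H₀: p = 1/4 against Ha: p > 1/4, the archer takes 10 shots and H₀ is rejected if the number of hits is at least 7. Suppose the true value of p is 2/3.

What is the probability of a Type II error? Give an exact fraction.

β = P(fail to reject H₀ | Ha true) = P(X ≤ 6 | p = 2/3), X ~ Binomial(10, 2/3).
Equivalently, β = 1 − P(X ≥ 7) = 8675/19683.

8675/19683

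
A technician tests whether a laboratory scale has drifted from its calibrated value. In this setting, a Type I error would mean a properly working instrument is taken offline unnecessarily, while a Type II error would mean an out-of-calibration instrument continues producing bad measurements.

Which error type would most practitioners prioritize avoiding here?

Type II error

The Type II consequence (an out-of-calibration instrument continues producing bad measurements) is more severe than the Type I consequence (a properly working instrument is taken offline unnecessarily).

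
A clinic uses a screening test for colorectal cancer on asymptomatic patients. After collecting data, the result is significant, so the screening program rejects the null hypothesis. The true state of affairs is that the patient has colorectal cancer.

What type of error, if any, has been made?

The conventional null hypothesis here is that the patient does not have colorectal cancer.
The test rejected a false H₀ — the decision matches the true state.

Neither — the decision is correct.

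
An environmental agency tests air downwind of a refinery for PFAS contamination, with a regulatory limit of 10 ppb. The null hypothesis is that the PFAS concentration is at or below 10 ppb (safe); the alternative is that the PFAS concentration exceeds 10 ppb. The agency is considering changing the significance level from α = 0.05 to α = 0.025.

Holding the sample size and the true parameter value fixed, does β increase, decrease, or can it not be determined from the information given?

It increases.

Tightening α shrinks the rejection region. When Ha holds, fewer sample outcomes clear the stricter threshold, so more fall in the acceptance region.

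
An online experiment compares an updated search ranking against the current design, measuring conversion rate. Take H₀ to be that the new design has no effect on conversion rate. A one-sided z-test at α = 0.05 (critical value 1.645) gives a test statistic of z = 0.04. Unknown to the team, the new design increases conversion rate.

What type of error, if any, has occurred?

Since z = 0.04 ≤ z* = 1.645, H₀ is not rejected.
H₀ is false (actually the new design increases conversion rate).
Failing to reject a false H₀ is a Type II error.

Type II error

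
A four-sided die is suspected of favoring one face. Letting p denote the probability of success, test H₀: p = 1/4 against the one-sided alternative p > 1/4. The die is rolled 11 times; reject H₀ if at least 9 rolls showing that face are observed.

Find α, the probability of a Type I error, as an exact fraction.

α = P(reject H₀ | H₀ true) = P(Y ≥ 9 | p = 1/4), with Y ~ Binomial(11, 1/4).
Summing C(11,j)(1/4)^j(3/4)^{11−j} for j = 9,…,11 gives 529/4194304.

529/4194304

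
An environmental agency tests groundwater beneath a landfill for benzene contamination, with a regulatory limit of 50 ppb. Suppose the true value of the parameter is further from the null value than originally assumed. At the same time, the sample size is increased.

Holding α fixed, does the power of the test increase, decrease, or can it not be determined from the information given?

It increases.

A larger true effect moves the Ha sampling distribution further from the H₀ critical value, making rejection more likely when Ha is true. Increasing n separates the H₀ and Ha sampling distributions, so under Ha fewer outcomes land in the acceptance region. Both changes push β in the same direction.
Since power = 1 − β and β decreases, power increases.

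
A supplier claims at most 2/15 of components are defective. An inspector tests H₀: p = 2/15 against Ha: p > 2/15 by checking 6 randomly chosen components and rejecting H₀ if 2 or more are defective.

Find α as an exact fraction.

α = P(reject H₀ | H₀ true) = P(X ≥ 2 | p = 2/15), X ~ Binomial(6, 2/15).
Computing the lower-tail complement: 1 − 371293/455625 = 84332/455625.

84332/455625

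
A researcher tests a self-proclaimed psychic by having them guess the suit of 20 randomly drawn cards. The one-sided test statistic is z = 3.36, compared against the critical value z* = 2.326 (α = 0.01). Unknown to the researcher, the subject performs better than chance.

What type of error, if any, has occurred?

The conventional null hypothesis is that the subject is guessing at random (p = 1/4).
Since z = 3.36 > z* = 2.326, H₀ is rejected.
H₀ is false (actually the subject performs better than chance).
The decision matches the true state — no error.

No error — this is a correct decision.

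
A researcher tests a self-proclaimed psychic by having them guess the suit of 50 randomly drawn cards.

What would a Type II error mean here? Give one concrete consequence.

With the conventional null hypothesis that the subject is guessing at random (p = 1/4):
A Type II error is failing to reject H₀ when H₀ is false.
Here that means concluding there is no evidence of ability when actually the subject performs better than chance.

A Type II error would mean concluding that the subject is guessing at random (p = 1/4) (or at least failing to establish that the subject performs better than chance) when in fact the subject performs better than chance. Consequence: genuine ability (if it existed) would go unrecognized.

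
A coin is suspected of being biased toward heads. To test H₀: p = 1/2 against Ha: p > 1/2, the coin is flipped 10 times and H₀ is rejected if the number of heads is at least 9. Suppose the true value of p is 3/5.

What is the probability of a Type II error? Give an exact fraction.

9312916/9765625

β = P(fail to reject H₀ | Ha true) = P(K ≤ 8 | p = 3/5), K ~ Binomial(10, 3/5).
Adding the binomial probabilities P(K=0)+…+P(K=8) at p = 3/5 gives 9312916/9765625.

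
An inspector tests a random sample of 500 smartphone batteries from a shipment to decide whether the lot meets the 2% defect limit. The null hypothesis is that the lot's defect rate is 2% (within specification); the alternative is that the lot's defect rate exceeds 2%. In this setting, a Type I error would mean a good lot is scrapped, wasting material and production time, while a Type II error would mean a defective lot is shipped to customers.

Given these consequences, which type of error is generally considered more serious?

The Type II consequence (a defective lot is shipped to customers) is more severe than the Type I consequence (a good lot is scrapped, wasting material and production time).

Type II error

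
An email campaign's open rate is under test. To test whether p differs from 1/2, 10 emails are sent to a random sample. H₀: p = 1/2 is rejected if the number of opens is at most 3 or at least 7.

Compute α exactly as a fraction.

11/32

The significance level is the null-hypothesis probability of the rejection region {≤3} ∪ {≥7}.
The two tails are symmetric, so α = 2·(1 + 10 + 45 + 120)/2^10 = 352/1024 = 11/32.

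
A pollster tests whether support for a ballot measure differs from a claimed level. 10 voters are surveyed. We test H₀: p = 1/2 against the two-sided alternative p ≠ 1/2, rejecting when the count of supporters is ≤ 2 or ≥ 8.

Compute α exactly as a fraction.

α = P(S ≤ 2 or S ≥ 8 | p = 1/2), S ~ Binomial(10, 1/2).
The two tails are symmetric, so α = 2·(1 + 10 + 45)/2^10 = 112/1024 = 7/64.

7/64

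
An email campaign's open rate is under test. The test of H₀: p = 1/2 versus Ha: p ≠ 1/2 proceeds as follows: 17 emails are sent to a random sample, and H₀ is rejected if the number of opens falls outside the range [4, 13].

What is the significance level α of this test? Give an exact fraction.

417/32768

Under H₀, Y ~ Binomial(17, 1/2); α is the probability of landing in either tail, P(Y ≤ 3) + P(Y ≥ 14).
Each tail has probability (1 + 17 + 136 + 680)/131072; doubling gives α = 1668/131072 = 417/32768.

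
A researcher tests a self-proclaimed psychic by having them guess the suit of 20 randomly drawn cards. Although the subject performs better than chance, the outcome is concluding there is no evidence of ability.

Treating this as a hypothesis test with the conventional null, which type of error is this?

The null hypothesis here is that the subject is guessing at random (p = 1/4).
'Concluding there is no evidence of ability' corresponds to failing to reject H₀.
H₀ was not rejected but H₀ is false — a Type II error (false negative).

Type II error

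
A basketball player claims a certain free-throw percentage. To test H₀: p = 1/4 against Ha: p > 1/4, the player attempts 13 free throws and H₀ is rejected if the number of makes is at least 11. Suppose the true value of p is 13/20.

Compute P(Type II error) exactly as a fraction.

A Type II error is failing to reject when Ha holds: with p = 13/20, β = P(X ≤ 10).
Equivalently, β = 1 − P(X ≥ 11) = 36323681060626281/40960000000000000.

36323681060626281/40960000000000000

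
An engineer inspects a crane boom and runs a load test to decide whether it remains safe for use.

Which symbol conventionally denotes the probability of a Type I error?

α

P(Type I error) = P(reject H₀ | H₀ true) = α, the significance level.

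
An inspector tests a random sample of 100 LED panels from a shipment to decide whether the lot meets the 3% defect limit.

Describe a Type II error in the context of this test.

With the conventional null hypothesis that the lot's defect rate is 3% (within specification):
A Type II error is failing to reject H₀ when H₀ is false.
Here that means accepting the lot and shipping it when actually the lot's defect rate exceeds 3%.

A Type II error would mean concluding that the lot's defect rate is 3% (within specification) (or at least failing to establish that the lot's defect rate exceeds 3%) when in fact the lot's defect rate exceeds 3%.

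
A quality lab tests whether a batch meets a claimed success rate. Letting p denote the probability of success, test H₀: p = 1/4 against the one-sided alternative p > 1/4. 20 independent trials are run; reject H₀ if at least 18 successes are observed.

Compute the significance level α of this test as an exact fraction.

1771/1099511627776

α = P(reject H₀ | H₀ true) = P(K ≥ 18 | p = 1/4), with K ~ Binomial(20, 1/4).
Summing C(20,j)(1/4)^j(3/4)^{20−j} for j = 18,…,20 gives 1771/1099511627776.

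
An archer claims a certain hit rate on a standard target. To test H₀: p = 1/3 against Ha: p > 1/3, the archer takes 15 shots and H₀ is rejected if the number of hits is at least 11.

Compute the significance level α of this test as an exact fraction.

Under H₀, X ~ Binomial(15, 1/3), and α = P(X ≥ 11).
P(X ≥ 11) = Σ_{j=11}^{15} C(15,j)·(1/3)^j·(2/3)^{15-j} = 25931/14348907.

25931/14348907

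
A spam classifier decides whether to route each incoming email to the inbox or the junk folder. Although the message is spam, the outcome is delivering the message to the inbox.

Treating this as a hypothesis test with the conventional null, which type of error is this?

The null hypothesis here is that the message is legitimate (not spam).
'Delivering the message to the inbox' corresponds to failing to reject H₀.
H₀ was not rejected but H₀ is false — a Type II error (false negative).

Type II error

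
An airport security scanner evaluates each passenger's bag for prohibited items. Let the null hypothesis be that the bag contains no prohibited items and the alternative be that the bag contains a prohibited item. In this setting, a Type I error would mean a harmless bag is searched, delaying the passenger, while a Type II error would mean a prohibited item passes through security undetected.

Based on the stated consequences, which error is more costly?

The Type II consequence (a prohibited item passes through security undetected) is more severe than the Type I consequence (a harmless bag is searched, delaying the passenger).

Type II error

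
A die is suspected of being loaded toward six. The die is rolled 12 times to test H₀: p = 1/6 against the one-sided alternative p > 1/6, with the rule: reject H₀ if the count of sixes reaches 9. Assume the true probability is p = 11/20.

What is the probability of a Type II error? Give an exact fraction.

A Type II error is failing to reject when Ha holds: with p = 11/20, β = P(S ≤ 8).
Summing C(12,j)·(11/20)^j·(9/20)^{12-j} for j = 0..8 gives 709043757719553/819200000000000.

709043757719553/819200000000000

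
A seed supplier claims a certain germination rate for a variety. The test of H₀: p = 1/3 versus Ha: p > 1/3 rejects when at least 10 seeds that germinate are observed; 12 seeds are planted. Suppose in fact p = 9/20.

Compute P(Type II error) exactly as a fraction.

812745962073749/819200000000000

β = P(fail to reject H₀ | Ha true) = P(X ≤ 9 | p = 9/20), X ~ Binomial(12, 9/20).
Adding the binomial probabilities P(X=0)+…+P(X=9) at p = 9/20 gives 812745962073749/819200000000000.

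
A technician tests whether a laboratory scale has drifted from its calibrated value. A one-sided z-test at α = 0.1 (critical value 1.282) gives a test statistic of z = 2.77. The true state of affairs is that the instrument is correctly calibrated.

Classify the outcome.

The conventional null hypothesis is that the instrument is correctly calibrated.
Since z = 2.77 > z* = 1.282, H₀ is rejected.
H₀ is true (actually the instrument is correctly calibrated).
Rejecting a true H₀ is a Type I error.

Type I error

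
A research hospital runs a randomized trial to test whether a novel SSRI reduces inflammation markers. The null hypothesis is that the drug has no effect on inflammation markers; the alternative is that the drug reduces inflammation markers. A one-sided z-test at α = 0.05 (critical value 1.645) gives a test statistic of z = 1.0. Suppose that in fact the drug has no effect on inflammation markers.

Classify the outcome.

No error (correct decision).

Since z = 1.0 ≤ z* = 1.645, H₀ is not rejected.
H₀ is true (actually the drug has no effect on inflammation markers).
The decision matches the true state — no error.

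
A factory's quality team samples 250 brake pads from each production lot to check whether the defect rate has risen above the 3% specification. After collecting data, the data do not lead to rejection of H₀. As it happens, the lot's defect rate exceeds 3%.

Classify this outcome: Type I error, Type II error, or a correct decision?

Type II error

The conventional null hypothesis here is that the lot's defect rate is 3% (within specification).
H₀ was not rejected, but H₀ is actually false.
Failing to reject a false null hypothesis is a Type II error (false negative).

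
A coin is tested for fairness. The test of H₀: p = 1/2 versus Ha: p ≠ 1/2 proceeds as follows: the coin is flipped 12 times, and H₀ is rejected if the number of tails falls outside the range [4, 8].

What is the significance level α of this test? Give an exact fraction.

The significance level is the null-hypothesis probability of the rejection region {≤3} ∪ {≥9}.
Each tail has probability (1 + 12 + 66 + 220)/4096; doubling gives α = 598/4096 = 299/2048.

299/2048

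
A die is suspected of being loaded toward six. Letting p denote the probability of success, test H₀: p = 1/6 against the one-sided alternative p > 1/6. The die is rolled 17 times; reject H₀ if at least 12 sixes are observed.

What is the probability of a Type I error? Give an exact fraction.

3485581/2821109907456

Under H₀, S ~ Binomial(17, 1/6), and α = P(S ≥ 12).
P(S ≥ 12) = Σ_{j=12}^{17} C(17,j)·(1/6)^j·(5/6)^{17-j} = 3485581/2821109907456.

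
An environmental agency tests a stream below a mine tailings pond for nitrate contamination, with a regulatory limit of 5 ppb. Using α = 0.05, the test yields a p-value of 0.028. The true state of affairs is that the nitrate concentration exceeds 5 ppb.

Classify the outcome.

No error (correct decision).

The conventional null hypothesis is that the nitrate concentration is at or below 5 ppb (safe).
Since p = 0.028 < α = 0.05, H₀ is rejected.
H₀ is false (actually the nitrate concentration exceeds 5 ppb).
The decision matches the true state — no error.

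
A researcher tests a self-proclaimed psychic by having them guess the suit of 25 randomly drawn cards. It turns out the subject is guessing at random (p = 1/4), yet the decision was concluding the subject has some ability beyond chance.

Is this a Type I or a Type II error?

The null hypothesis here is that the subject is guessing at random (p = 1/4).
'Concluding the subject has some ability beyond chance' corresponds to rejecting H₀.
H₀ was rejected but H₀ is true — a Type I error (false positive).

Type I error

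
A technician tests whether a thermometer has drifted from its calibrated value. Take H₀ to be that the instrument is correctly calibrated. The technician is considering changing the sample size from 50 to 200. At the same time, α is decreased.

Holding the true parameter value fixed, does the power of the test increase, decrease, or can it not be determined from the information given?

Cannot be determined from the information given.

The first change alone would make β decrease; the second alone would make β increase. Which effect dominates depends on the magnitudes, which are not given.
Since power = 1 − β, the effect on power is likewise indeterminate.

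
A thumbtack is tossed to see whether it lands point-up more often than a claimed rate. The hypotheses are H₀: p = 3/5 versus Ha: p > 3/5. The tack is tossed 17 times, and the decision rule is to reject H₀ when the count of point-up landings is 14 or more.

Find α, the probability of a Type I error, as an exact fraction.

7083577089/152587890625

α = P(reject H₀ | H₀ true) = P(Y ≥ 14 | p = 3/5), with Y ~ Binomial(17, 3/5).
P(Y ≥ 14) = Σ_{j=14}^{17} C(17,j)·(3/5)^j·(2/5)^{17-j} = 7083577089/152587890625.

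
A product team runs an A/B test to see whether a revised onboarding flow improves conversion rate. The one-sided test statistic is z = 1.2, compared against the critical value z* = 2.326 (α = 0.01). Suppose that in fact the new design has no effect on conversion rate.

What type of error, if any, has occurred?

The conventional null hypothesis is that the new design has no effect on conversion rate.
Since z = 1.2 ≤ z* = 2.326, H₀ is not rejected.
H₀ is true (actually the new design has no effect on conversion rate).
The decision matches the true state — no error.

Neither — the decision is correct.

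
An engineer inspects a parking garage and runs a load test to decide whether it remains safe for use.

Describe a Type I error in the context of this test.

A Type I error would mean concluding that the structure is structurally deficient when in fact the structure meets the required load capacity (safe).

With the conventional null hypothesis that the structure meets the required load capacity (safe):
A Type I error is rejecting H₀ when H₀ is true.
Here that means closing the structure for repairs when actually the structure meets the required load capacity (safe).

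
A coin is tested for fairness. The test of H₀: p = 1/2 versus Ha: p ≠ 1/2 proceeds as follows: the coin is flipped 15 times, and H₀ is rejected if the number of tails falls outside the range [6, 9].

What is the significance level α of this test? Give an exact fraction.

α = P(Y ≤ 5 or Y ≥ 10 | p = 1/2), Y ~ Binomial(15, 1/2).
Each tail has probability (1 + 15 + 105 + 455 + 1365 + 3003)/32768; doubling gives α = 9888/32768 = 309/1024.

309/1024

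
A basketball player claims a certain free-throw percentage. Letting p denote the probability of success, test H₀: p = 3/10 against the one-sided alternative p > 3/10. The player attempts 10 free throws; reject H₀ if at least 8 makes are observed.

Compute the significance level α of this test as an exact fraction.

The Type I error probability is α = P(S ≥ 8) computed under H₀, where S ~ Binomial(10, 3/10).
P(S ≥ 8) = Σ_{j=8}^{10} C(10,j)·(3/10)^j·(7/10)^{10-j} = 1987983/1250000000.

1987983/1250000000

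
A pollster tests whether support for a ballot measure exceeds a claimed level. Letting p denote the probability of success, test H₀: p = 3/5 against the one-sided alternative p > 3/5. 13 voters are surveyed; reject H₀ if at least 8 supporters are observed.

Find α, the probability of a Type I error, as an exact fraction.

701167509/1220703125

α = P(reject H₀ | H₀ true) = P(Y ≥ 8 | p = 3/5), with Y ~ Binomial(13, 3/5).
P(Y ≥ 8) = Σ_{j=8}^{13} C(13,j)·(3/5)^j·(2/5)^{13-j} = 701167509/1220703125.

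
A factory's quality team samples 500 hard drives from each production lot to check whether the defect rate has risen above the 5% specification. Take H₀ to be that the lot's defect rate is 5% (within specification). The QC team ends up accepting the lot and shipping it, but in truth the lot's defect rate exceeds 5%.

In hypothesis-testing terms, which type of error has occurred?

'Accepting the lot and shipping it' corresponds to failing to reject H₀.
H₀ was not rejected but H₀ is false — a Type II error (false negative).

Type II error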